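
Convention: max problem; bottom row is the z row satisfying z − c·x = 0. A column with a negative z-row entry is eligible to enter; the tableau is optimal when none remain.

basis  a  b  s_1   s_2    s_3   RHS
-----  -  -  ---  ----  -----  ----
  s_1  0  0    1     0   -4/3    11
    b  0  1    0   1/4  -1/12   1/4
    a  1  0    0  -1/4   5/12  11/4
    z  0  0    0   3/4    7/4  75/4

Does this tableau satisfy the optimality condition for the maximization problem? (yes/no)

Every z-row coefficient is ≥ 0, so the tableau is optimal.

yes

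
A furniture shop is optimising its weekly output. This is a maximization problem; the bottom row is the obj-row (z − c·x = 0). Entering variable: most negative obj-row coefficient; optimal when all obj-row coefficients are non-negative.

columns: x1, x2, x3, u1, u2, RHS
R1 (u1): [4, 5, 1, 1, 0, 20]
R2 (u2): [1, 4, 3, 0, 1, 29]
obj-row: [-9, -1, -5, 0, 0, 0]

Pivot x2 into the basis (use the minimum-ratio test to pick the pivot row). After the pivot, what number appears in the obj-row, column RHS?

Ratio test on column x2 — row 1: 20/5 = 4; row 2: 29/4 = 29/4. Minimum is 4 at row 1 (u1 leaves); pivot element 5.
Divide row 1 by 5; eliminate column x2 from the other rows.
obj-row update in column RHS: 0 − (-1)·4 = 4.

4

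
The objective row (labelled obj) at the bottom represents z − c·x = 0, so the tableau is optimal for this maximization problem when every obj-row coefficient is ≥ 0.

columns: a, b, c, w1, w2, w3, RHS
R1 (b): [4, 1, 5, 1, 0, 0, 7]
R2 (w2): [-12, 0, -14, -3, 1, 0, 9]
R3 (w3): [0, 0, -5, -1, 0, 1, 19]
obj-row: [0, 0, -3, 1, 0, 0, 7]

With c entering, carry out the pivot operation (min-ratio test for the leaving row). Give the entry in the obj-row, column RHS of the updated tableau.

56/5

Ratio test on column c — row 1: 7/5 = 7/5; row 2: entry -14 ≤ 0; row 3: entry -5 ≤ 0. Minimum is 7/5 at row 1 (b leaves); pivot element 5.
Divide row 1 by 5; eliminate column c from the other rows.
obj-row update in column RHS: 7 − (-3)·(7/5) = 56/5.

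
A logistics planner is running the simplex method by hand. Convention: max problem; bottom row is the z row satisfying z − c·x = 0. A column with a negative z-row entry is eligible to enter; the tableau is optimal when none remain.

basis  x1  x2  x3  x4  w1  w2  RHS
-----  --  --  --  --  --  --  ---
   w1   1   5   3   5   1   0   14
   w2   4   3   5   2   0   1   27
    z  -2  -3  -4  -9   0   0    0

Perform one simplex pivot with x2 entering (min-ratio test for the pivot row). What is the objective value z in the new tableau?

42/5

Ratio test on column x2 — row 1: 14/5 = 14/5; row 2: 27/3 = 9. Minimum is 14/5 at row 1 (w1 leaves); pivot element 5.
Pivot on row 1; the z-row RHS becomes 0 − (-3)·(14/5) = 42/5.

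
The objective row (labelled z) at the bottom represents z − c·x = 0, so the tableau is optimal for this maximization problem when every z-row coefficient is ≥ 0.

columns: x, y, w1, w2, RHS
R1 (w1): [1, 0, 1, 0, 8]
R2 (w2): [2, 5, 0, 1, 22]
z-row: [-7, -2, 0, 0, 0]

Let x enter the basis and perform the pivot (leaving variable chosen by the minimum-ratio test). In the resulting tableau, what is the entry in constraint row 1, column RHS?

8

Ratio test on column x — row 1: 8/1 = 8; row 2: 22/2 = 11. Minimum is 8 at row 1 (w1 leaves); pivot element 1.
Divide row 1 by 1; eliminate column x from the other rows.
In the new row 1, the RHS entry is the old entry divided by the pivot: 8/1 = 8.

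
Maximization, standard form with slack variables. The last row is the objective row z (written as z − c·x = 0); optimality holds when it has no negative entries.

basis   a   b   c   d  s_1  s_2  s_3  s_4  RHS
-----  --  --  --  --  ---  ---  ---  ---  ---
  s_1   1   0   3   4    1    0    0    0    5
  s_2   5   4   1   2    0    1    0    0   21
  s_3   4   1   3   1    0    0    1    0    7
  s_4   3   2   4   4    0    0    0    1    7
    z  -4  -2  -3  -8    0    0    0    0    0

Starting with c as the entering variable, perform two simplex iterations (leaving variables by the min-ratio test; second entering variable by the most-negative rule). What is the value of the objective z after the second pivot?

10

Ratio test on column c — row 1: 5/3 = 5/3; row 2: 21/1 = 21; row 3: 7/3 = 7/3; row 4: 7/4 = 7/4. Minimum is 5/3 at row 1 (s_1 leaves); pivot element 3.
Pivot on row 1; the z-row RHS becomes 0 − (-3)·(5/3) = 5.
Next entering variable (most negative z-row entry -4): d.
Ratio test on column d — row 1: (5/3)/(4/3) = 5/4; row 2: (58/3)/(2/3) = 29; row 3: entry -3 ≤ 0; row 4: entry -4/3 ≤ 0. Minimum is 5/4 at row 1 (c leaves); pivot element 4/3.
After the second pivot the z-row RHS is 5 − (-4)·(5/4) = 10.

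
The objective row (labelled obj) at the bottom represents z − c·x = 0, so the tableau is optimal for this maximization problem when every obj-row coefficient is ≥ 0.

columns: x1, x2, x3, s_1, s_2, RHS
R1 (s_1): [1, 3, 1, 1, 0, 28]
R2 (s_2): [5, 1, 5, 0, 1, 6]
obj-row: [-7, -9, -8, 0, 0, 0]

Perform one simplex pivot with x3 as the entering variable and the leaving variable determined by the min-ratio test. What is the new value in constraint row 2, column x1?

1

Ratio test on column x3 — row 1: 28/1 = 28; row 2: 6/5 = 6/5. Minimum is 6/5 at row 2 (s_2 leaves); pivot element 5.
Divide row 2 by 5; eliminate column x3 from the other rows.
In the new row 2, the x1 entry is the old entry divided by the pivot: 5/5 = 1.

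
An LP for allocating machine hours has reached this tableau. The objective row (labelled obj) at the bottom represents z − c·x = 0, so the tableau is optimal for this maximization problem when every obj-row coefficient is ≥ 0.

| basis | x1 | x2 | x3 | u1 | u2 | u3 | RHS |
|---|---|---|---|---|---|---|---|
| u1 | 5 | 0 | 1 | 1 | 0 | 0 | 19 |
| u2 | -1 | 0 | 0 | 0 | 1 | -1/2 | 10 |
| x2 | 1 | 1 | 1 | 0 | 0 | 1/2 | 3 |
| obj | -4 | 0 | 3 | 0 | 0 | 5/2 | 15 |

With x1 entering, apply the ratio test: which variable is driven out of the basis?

Column x1 entries and ratios — u1: 19/5 = 19/5; u2: -1 ≤ 0, skip; x2: 3/1 = 3.
Smallest ratio is 3 in the row of x2, so x2 leaves.

x2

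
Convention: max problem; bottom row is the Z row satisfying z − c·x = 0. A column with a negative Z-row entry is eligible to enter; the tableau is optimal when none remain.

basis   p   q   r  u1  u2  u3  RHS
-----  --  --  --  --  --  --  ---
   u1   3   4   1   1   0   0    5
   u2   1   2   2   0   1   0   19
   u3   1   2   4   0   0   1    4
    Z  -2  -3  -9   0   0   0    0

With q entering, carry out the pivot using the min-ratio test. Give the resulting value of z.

Ratio test on column q — row 1: 5/4 = 5/4; row 2: 19/2 = 19/2; row 3: 4/2 = 2. Minimum is 5/4 at row 1 (u1 leaves); pivot element 4.
Pivot on row 1; the Z-row RHS becomes 0 − (-3)·(5/4) = 15/4.

15/4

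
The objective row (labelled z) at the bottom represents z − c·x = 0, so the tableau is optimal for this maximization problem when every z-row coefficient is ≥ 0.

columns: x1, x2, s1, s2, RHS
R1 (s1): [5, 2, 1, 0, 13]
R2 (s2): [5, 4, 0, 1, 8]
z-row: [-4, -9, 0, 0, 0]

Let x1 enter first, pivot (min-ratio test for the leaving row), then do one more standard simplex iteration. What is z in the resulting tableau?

Ratio test on column x1 — row 1: 13/5 = 13/5; row 2: 8/5 = 8/5. Minimum is 8/5 at row 2 (s2 leaves); pivot element 5.
Pivot on row 2; the z-row RHS becomes 0 − (-4)·(8/5) = 32/5.
Next entering variable (most negative z-row entry -29/5): x2.
Ratio test on column x2 — row 1: entry -2 ≤ 0; row 2: (8/5)/(4/5) = 2. Minimum is 2 at row 2 (x1 leaves); pivot element 4/5.
After the second pivot the z-row RHS is 32/5 − (-29/5)·2 = 18.

18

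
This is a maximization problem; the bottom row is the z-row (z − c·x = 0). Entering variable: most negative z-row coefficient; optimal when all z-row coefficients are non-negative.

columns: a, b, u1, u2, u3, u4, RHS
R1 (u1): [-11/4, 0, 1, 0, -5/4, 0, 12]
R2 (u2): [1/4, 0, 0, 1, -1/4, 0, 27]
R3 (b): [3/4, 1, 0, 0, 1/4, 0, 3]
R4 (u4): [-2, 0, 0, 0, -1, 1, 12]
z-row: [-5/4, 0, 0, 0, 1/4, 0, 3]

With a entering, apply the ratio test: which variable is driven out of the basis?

Column a entries and ratios — u1: -11/4 ≤ 0, skip; u2: 27/(1/4) = 108; b: 3/(3/4) = 4; u4: -2 ≤ 0, skip.
Smallest ratio is 4 in the row of b, so b leaves.

b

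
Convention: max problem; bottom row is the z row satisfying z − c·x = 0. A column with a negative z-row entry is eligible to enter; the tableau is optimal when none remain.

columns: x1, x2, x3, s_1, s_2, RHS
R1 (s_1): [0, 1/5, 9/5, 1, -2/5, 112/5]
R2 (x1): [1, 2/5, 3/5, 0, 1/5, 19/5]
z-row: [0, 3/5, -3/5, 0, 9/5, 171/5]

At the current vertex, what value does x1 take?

x1 is basic (row 2); its value is the RHS of that row, 19/5.

19/5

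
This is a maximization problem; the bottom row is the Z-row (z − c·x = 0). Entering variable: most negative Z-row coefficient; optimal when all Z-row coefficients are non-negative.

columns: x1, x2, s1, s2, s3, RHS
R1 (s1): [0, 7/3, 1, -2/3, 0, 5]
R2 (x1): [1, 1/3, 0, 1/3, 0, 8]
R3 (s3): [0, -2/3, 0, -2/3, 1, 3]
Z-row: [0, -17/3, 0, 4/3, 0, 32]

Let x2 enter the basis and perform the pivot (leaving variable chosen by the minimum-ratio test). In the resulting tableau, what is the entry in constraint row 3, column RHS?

Ratio test on column x2 — row 1: 5/(7/3) = 15/7; row 2: 8/(1/3) = 24; row 3: entry -2/3 ≤ 0. Minimum is 15/7 at row 1 (s1 leaves); pivot element 7/3.
Divide row 1 by 7/3; eliminate column x2 from the other rows.
Row 3 update in column RHS: 3 − (-2/3)·(15/7) = 31/7.

31/7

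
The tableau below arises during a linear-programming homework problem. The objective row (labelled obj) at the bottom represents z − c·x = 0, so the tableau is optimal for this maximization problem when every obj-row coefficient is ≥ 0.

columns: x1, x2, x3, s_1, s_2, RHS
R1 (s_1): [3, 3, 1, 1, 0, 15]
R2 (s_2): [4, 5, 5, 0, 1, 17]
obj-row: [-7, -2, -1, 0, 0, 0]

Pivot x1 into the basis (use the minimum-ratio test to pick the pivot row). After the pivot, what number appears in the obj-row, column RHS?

119/4

Ratio test on column x1 — row 1: 15/3 = 5; row 2: 17/4 = 17/4. Minimum is 17/4 at row 2 (s_2 leaves); pivot element 4.
Divide row 2 by 4; eliminate column x1 from the other rows.
obj-row update in column RHS: 0 − (-7)·(17/4) = 119/4.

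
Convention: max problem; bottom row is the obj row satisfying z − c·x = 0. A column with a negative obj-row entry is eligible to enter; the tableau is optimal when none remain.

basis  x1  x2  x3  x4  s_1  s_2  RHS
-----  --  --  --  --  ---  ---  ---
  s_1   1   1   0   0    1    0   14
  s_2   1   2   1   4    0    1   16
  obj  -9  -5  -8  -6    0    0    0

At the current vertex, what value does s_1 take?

s_1 is basic (row 1); its value is the RHS of that row, 14.

14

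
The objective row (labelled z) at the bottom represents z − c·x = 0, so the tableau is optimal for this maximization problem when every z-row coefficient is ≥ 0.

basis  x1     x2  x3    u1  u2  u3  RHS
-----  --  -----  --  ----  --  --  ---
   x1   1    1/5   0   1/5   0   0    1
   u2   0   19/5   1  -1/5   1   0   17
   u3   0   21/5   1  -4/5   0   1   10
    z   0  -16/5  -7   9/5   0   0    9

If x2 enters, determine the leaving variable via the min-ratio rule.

Column x2 entries and ratios — x1: 1/(1/5) = 5; u2: 17/(19/5) = 85/19; u3: 10/(21/5) = 50/21.
Smallest ratio is 50/21 in the row of u3, so u3 leaves.

u3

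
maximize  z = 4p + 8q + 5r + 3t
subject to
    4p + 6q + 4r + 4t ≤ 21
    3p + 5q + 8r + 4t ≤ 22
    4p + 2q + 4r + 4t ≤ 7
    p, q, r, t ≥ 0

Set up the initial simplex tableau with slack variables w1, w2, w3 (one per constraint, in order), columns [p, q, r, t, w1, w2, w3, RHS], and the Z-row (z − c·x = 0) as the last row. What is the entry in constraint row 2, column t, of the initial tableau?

4

Constraint 2 has coefficient 4 on t.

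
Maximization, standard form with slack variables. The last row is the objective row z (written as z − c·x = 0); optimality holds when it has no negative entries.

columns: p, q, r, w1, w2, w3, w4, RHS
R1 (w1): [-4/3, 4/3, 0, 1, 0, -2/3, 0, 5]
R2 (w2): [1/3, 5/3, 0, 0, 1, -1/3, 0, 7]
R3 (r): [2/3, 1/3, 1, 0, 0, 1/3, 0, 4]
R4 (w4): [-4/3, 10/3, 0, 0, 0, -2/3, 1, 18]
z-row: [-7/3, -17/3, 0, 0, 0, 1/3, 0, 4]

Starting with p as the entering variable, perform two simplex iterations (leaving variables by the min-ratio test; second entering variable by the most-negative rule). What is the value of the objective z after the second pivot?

Ratio test on column p — row 1: entry -4/3 ≤ 0; row 2: 7/(1/3) = 21; row 3: 4/(2/3) = 6; row 4: entry -4/3 ≤ 0. Minimum is 6 at row 3 (r leaves); pivot element 2/3.
Pivot on row 3; the z-row RHS becomes 4 − (-7/3)·6 = 18.
Next entering variable (most negative z-row entry -9/2): q.
Ratio test on column q — row 1: 13/2 = 13/2; row 2: 5/(3/2) = 10/3; row 3: 6/(1/2) = 12; row 4: 26/4 = 13/2. Minimum is 10/3 at row 2 (w2 leaves); pivot element 3/2.
After the second pivot the z-row RHS is 18 − (-9/2)·(10/3) = 33.

33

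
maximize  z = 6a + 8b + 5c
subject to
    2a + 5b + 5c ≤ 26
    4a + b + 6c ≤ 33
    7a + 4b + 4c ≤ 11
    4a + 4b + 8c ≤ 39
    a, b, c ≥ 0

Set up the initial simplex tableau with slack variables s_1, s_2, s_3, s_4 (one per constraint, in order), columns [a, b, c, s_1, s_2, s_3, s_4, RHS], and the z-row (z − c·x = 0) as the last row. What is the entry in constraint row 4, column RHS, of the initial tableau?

The RHS of constraint 4 is b_4 = 39.

39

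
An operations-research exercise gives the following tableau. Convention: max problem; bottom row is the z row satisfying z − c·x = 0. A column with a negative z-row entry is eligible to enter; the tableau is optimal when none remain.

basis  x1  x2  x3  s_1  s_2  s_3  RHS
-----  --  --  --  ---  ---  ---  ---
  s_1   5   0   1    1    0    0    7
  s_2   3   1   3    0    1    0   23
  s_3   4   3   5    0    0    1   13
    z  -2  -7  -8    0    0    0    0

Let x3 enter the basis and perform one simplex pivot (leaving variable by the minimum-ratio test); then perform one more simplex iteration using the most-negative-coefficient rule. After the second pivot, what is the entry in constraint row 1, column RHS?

7

Ratio test on column x3 — row 1: 7/1 = 7; row 2: 23/3 = 23/3; row 3: 13/5 = 13/5. Minimum is 13/5 at row 3 (s_3 leaves); pivot element 5.
Divide row 3 by 5; eliminate column x3 from the other rows.
Second iteration: most negative z-row entry is -11/5 in column x2, so x2 enters.
Ratio test on column x2 — row 1: entry -3/5 ≤ 0; row 2: entry -4/5 ≤ 0; row 3: (13/5)/(3/5) = 13/3. Minimum is 13/3 at row 3 (x3 leaves); pivot element 3/5.
Divide row 3 by 3/5; eliminate column x2 from the other rows.
After both pivots, the entry at constraint row 1, column RHS is 7.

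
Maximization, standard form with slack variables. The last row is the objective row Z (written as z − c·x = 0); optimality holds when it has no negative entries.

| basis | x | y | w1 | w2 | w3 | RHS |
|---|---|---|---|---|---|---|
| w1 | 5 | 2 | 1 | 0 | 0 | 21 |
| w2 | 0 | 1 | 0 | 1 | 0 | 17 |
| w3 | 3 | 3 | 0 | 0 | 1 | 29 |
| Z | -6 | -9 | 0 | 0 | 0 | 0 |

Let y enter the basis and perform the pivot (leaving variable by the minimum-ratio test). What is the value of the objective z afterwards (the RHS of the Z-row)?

Ratio test on column y — row 1: 21/2 = 21/2; row 2: 17/1 = 17; row 3: 29/3 = 29/3. Minimum is 29/3 at row 3 (w3 leaves); pivot element 3.
Pivot on row 3; the Z-row RHS becomes 0 − (-9)·(29/3) = 87.

87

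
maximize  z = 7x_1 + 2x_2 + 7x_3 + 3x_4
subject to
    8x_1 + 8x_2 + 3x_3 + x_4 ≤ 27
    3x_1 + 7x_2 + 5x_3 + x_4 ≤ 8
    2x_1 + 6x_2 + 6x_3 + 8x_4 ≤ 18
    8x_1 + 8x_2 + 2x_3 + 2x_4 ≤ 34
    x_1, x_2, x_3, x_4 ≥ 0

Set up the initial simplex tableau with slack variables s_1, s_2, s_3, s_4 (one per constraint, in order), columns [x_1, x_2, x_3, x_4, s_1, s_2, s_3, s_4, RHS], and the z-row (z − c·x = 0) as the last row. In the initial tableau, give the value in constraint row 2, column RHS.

8

The RHS of constraint 2 is b_2 = 8.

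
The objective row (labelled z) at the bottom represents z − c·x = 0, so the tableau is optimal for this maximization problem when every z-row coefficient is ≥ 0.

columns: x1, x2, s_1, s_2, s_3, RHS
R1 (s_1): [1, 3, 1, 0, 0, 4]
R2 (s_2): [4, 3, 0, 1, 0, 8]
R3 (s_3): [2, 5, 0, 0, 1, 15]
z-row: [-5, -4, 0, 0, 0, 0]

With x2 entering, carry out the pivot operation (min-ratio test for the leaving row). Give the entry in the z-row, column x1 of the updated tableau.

-11/3

Ratio test on column x2 — row 1: 4/3 = 4/3; row 2: 8/3 = 8/3; row 3: 15/5 = 3. Minimum is 4/3 at row 1 (s_1 leaves); pivot element 3.
Divide row 1 by 3; eliminate column x2 from the other rows.
z-row update in column x1: -5 − (-4)·(1/3) = -11/3.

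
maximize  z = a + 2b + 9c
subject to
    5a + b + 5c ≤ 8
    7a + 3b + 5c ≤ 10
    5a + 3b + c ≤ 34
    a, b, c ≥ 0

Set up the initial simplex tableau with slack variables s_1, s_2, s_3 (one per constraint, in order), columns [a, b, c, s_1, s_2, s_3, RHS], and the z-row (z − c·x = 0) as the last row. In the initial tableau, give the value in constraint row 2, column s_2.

1

Slack s_2 belongs to constraint 2; its column is the unit vector e_2, so the entry in row 2 is 1.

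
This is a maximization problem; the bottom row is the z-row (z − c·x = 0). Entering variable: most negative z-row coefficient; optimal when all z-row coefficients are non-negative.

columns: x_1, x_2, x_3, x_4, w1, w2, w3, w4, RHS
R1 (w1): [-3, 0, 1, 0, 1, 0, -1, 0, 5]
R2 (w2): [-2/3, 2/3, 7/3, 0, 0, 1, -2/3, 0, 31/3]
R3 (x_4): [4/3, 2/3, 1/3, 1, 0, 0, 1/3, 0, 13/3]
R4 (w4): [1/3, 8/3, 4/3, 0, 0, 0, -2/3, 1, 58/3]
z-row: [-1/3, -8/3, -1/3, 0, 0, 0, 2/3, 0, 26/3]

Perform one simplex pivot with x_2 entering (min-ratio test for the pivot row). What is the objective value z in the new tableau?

26

Ratio test on column x_2 — row 1: entry 0 ≤ 0; row 2: (31/3)/(2/3) = 31/2; row 3: (13/3)/(2/3) = 13/2; row 4: (58/3)/(8/3) = 29/4. Minimum is 13/2 at row 3 (x_4 leaves); pivot element 2/3.
Pivot on row 3; the z-row RHS becomes 26/3 − (-8/3)·(13/2) = 26.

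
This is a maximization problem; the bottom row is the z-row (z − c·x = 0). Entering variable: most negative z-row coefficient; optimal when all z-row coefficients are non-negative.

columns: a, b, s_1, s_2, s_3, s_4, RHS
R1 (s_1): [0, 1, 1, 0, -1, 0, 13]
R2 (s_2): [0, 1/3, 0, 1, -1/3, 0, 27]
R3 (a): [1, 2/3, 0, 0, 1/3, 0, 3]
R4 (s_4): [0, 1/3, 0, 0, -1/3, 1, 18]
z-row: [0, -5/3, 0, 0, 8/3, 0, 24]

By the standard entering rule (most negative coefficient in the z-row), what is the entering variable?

b

Negative z-row entries: b: -5/3.
The most negative is -5/3 in column b, so b enters.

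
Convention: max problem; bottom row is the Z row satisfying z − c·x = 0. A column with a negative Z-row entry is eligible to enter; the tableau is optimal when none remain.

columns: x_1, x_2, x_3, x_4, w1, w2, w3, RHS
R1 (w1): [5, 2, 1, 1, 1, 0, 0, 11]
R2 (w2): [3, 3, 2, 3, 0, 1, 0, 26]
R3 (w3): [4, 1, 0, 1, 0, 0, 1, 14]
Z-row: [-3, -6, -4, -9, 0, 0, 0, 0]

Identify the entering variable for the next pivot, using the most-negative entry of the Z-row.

Negative Z-row entries: x_1: -3, x_2: -6, x_3: -4, x_4: -9.
The most negative is -9 in column x_4, so x_4 enters.

x_4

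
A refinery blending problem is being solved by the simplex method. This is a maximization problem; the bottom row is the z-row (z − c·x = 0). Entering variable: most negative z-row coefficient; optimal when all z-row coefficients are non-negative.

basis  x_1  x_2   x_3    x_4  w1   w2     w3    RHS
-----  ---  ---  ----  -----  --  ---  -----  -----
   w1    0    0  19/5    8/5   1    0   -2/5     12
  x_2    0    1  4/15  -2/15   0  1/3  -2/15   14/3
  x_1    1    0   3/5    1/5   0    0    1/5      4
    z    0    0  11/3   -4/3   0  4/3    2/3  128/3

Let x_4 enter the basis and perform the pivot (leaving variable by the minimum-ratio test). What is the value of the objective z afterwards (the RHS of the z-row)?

158/3

Ratio test on column x_4 — row 1: 12/(8/5) = 15/2; row 2: entry -2/15 ≤ 0; row 3: 4/(1/5) = 20. Minimum is 15/2 at row 1 (w1 leaves); pivot element 8/5.
Pivot on row 1; the z-row RHS becomes 128/3 − (-4/3)·(15/2) = 158/3.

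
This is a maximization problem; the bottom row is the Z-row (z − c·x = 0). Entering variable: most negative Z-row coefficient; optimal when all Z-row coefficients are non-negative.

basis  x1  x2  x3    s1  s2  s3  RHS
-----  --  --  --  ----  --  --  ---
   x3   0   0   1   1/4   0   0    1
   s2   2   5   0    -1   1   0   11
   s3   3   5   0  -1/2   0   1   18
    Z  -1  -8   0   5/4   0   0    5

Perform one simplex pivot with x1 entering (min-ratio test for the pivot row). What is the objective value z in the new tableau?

Ratio test on column x1 — row 1: entry 0 ≤ 0; row 2: 11/2 = 11/2; row 3: 18/3 = 6. Minimum is 11/2 at row 2 (s2 leaves); pivot element 2.
Pivot on row 2; the Z-row RHS becomes 5 − (-1)·(11/2) = 21/2.

21/2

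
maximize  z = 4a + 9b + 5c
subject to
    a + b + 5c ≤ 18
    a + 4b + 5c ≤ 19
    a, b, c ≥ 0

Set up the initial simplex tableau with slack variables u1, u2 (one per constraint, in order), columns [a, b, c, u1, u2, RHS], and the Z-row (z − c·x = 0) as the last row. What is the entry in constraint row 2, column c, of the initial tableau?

5

Constraint 2 has coefficient 5 on c.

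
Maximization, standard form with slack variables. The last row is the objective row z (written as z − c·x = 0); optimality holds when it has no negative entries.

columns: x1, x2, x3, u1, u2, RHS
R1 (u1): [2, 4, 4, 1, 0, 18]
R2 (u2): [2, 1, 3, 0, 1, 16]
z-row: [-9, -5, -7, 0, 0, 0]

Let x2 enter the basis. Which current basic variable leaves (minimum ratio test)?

u1

Column x2 entries and ratios — u1: 18/4 = 9/2; u2: 16/1 = 16.
Smallest ratio is 9/2 in the row of u1, so u1 leaves.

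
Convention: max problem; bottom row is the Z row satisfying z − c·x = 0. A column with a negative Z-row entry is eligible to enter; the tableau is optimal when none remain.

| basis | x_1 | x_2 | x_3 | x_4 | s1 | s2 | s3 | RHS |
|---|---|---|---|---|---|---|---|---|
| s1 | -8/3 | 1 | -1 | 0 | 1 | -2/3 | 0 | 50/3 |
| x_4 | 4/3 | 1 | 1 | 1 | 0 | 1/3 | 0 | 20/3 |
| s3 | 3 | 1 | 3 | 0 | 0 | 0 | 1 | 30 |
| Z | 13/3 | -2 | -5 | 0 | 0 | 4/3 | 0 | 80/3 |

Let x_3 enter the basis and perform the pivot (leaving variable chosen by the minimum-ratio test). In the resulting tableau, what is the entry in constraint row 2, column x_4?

1

Ratio test on column x_3 — row 1: entry -1 ≤ 0; row 2: (20/3)/1 = 20/3; row 3: 30/3 = 10. Minimum is 20/3 at row 2 (x_4 leaves); pivot element 1.
Divide row 2 by 1; eliminate column x_3 from the other rows.
In the new row 2, the x_4 entry is the old entry divided by the pivot: 1/1 = 1.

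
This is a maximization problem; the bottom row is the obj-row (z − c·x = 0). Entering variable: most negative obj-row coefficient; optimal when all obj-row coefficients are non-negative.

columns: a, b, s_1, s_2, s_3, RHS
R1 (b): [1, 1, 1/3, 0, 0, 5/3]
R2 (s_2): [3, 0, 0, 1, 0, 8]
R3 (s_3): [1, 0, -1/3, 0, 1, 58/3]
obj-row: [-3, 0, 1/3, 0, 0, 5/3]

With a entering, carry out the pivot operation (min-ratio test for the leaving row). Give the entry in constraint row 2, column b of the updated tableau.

Ratio test on column a — row 1: (5/3)/1 = 5/3; row 2: 8/3 = 8/3; row 3: (58/3)/1 = 58/3. Minimum is 5/3 at row 1 (b leaves); pivot element 1.
Divide row 1 by 1; eliminate column a from the other rows.
Row 2 update in column b: 0 − 3·1 = -3.

-3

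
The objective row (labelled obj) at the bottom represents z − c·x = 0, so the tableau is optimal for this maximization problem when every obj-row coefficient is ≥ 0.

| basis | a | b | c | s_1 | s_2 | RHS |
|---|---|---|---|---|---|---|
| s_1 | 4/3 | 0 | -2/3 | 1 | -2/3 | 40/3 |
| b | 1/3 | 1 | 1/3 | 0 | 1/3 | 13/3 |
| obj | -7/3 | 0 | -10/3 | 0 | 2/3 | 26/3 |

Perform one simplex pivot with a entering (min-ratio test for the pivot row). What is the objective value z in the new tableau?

32

Ratio test on column a — row 1: (40/3)/(4/3) = 10; row 2: (13/3)/(1/3) = 13. Minimum is 10 at row 1 (s_1 leaves); pivot element 4/3.
Pivot on row 1; the obj-row RHS becomes 26/3 − (-7/3)·10 = 32.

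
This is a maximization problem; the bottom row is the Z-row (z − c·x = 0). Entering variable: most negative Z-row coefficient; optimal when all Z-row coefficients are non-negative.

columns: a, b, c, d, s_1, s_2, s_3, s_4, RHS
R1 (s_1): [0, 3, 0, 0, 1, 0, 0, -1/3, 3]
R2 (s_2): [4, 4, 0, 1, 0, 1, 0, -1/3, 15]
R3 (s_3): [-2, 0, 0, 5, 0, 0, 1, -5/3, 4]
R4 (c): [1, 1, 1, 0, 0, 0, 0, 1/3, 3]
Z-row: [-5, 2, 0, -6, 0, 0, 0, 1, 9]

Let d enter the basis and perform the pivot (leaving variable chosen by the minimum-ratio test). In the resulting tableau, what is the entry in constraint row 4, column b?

1

Ratio test on column d — row 1: entry 0 ≤ 0; row 2: 15/1 = 15; row 3: 4/5 = 4/5; row 4: entry 0 ≤ 0. Minimum is 4/5 at row 3 (s_3 leaves); pivot element 5.
Divide row 3 by 5; eliminate column d from the other rows.
Row 4 update in column b: 1 − 0·0 = 1.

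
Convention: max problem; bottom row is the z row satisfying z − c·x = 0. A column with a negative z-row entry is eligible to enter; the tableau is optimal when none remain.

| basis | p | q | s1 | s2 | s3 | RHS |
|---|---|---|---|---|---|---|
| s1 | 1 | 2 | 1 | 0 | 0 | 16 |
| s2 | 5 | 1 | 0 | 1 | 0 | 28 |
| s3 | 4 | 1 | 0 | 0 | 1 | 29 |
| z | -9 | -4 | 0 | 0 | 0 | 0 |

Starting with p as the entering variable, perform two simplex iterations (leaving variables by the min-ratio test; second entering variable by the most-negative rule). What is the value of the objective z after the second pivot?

Ratio test on column p — row 1: 16/1 = 16; row 2: 28/5 = 28/5; row 3: 29/4 = 29/4. Minimum is 28/5 at row 2 (s2 leaves); pivot element 5.
Pivot on row 2; the z-row RHS becomes 0 − (-9)·(28/5) = 252/5.
Next entering variable (most negative z-row entry -11/5): q.
Ratio test on column q — row 1: (52/5)/(9/5) = 52/9; row 2: (28/5)/(1/5) = 28; row 3: (33/5)/(1/5) = 33. Minimum is 52/9 at row 1 (s1 leaves); pivot element 9/5.
After the second pivot the z-row RHS is 252/5 − (-11/5)·(52/9) = 568/9.

568/9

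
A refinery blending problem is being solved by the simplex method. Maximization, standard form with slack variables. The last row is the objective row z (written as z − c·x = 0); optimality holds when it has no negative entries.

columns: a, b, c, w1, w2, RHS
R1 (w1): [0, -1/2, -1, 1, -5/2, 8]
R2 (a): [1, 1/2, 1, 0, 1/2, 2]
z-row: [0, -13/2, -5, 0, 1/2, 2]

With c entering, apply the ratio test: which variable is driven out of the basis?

Column c entries and ratios — w1: -1 ≤ 0, skip; a: 2/1 = 2.
Smallest ratio is 2 in the row of a, so a leaves.

a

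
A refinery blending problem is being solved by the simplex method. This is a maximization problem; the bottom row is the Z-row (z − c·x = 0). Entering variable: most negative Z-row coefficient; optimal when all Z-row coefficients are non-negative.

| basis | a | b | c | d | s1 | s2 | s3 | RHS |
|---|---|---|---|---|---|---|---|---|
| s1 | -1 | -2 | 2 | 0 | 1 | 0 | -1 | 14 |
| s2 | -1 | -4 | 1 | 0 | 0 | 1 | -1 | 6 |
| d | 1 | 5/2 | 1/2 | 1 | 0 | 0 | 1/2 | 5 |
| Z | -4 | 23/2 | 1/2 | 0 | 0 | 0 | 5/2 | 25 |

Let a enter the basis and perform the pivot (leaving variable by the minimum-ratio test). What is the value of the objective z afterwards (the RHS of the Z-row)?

45

Ratio test on column a — row 1: entry -1 ≤ 0; row 2: entry -1 ≤ 0; row 3: 5/1 = 5. Minimum is 5 at row 3 (d leaves); pivot element 1.
Pivot on row 3; the Z-row RHS becomes 25 − (-4)·5 = 45.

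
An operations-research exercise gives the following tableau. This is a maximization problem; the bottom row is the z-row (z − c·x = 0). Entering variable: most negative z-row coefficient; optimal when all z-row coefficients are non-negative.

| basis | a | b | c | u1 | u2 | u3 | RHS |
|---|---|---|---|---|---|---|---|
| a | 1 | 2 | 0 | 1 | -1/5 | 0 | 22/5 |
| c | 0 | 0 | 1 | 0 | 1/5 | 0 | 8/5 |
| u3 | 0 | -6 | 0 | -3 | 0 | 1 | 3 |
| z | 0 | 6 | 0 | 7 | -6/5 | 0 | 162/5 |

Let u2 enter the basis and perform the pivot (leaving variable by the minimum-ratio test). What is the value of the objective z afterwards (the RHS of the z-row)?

Ratio test on column u2 — row 1: entry -1/5 ≤ 0; row 2: (8/5)/(1/5) = 8; row 3: entry 0 ≤ 0. Minimum is 8 at row 2 (c leaves); pivot element 1/5.
Pivot on row 2; the z-row RHS becomes 162/5 − (-6/5)·8 = 42.

42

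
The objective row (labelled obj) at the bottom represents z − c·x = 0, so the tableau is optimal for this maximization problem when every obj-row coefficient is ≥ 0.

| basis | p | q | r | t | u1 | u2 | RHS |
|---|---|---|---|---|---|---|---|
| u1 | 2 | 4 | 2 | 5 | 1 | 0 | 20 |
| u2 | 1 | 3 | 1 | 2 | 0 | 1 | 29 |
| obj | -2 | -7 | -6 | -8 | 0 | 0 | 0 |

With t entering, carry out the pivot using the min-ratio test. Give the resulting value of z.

Ratio test on column t — row 1: 20/5 = 4; row 2: 29/2 = 29/2. Minimum is 4 at row 1 (u1 leaves); pivot element 5.
Pivot on row 1; the obj-row RHS becomes 0 − (-8)·4 = 32.

32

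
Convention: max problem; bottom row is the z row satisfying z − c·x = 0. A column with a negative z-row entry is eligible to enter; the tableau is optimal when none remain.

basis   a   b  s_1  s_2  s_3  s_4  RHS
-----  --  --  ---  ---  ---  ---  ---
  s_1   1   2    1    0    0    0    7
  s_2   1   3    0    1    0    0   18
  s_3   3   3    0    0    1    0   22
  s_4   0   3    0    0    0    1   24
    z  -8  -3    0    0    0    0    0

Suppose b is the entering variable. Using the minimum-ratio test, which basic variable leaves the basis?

s_1

Column b entries and ratios — s_1: 7/2 = 7/2; s_2: 18/3 = 6; s_3: 22/3 = 22/3; s_4: 24/3 = 8.
Smallest ratio is 7/2 in the row of s_1, so s_1 leaves.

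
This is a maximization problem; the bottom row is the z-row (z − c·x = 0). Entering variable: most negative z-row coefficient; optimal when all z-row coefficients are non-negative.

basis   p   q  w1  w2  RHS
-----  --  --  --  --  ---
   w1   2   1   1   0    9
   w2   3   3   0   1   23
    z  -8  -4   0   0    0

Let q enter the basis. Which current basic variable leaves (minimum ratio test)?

w2

Column q entries and ratios — w1: 9/1 = 9; w2: 23/3 = 23/3.
Smallest ratio is 23/3 in the row of w2, so w2 leaves.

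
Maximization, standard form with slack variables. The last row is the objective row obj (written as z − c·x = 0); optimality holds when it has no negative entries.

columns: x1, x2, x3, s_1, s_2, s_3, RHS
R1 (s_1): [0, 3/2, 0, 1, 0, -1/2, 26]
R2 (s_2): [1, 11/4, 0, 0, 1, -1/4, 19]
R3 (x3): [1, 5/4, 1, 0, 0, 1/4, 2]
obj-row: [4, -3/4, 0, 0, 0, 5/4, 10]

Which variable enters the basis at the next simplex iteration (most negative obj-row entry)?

Negative obj-row entries: x2: -3/4.
The most negative is -3/4 in column x2, so x2 enters.

x2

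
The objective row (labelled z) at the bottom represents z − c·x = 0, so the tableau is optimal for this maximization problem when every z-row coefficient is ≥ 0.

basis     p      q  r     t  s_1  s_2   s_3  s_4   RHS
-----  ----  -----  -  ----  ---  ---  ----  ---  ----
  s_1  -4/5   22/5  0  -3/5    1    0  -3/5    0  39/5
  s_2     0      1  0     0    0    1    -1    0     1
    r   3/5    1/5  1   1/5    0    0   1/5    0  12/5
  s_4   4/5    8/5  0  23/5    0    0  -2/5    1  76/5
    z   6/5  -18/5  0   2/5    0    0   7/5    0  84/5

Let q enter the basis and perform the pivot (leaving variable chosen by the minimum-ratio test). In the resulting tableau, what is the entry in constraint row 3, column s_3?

Ratio test on column q — row 1: (39/5)/(22/5) = 39/22; row 2: 1/1 = 1; row 3: (12/5)/(1/5) = 12; row 4: (76/5)/(8/5) = 19/2. Minimum is 1 at row 2 (s_2 leaves); pivot element 1.
Divide row 2 by 1; eliminate column q from the other rows.
Row 3 update in column s_3: 1/5 − (1/5)·(-1) = 2/5.

2/5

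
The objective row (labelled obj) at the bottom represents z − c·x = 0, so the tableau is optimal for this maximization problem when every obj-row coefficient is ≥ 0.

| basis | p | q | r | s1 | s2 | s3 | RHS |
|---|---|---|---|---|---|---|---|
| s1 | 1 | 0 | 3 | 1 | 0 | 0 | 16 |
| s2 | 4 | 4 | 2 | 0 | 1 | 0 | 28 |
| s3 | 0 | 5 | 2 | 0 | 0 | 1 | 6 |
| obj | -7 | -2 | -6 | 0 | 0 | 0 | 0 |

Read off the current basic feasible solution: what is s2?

s2 is basic (row 2); its value is the RHS of that row, 28.

28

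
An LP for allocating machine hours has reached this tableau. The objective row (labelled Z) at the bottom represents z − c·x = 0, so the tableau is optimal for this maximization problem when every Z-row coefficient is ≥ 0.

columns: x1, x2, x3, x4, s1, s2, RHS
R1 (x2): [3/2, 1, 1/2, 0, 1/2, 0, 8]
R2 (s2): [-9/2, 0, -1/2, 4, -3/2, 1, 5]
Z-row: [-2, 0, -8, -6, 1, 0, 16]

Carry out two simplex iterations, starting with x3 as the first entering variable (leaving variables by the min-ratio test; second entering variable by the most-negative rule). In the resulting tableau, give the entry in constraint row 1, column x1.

3

Ratio test on column x3 — row 1: 8/(1/2) = 16; row 2: entry -1/2 ≤ 0. Minimum is 16 at row 1 (x2 leaves); pivot element 1/2.
Divide row 1 by 1/2; eliminate column x3 from the other rows.
Second iteration: most negative Z-row entry is -6 in column x4, so x4 enters.
Ratio test on column x4 — row 1: entry 0 ≤ 0; row 2: 13/4 = 13/4. Minimum is 13/4 at row 2 (s2 leaves); pivot element 4.
Divide row 2 by 4; eliminate column x4 from the other rows.
After both pivots, the entry at constraint row 1, column x1 is 3.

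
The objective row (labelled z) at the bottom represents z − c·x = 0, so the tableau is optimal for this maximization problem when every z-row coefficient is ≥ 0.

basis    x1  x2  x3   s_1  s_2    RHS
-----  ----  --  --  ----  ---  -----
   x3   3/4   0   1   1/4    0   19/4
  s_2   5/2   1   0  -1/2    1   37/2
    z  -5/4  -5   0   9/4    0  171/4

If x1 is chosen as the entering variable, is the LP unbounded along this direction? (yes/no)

no

Column x1 has positive entries in row(s) 1, 2, so the ratio test bounds it — not unbounded.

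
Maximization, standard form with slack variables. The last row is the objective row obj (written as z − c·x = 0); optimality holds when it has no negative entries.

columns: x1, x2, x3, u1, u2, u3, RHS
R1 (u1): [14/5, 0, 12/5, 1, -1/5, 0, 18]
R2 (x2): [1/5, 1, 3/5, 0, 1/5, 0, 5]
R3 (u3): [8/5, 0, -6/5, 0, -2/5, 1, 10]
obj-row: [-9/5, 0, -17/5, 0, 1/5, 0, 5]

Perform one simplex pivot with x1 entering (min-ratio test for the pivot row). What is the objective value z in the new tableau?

65/4

Ratio test on column x1 — row 1: 18/(14/5) = 45/7; row 2: 5/(1/5) = 25; row 3: 10/(8/5) = 25/4. Minimum is 25/4 at row 3 (u3 leaves); pivot element 8/5.
Pivot on row 3; the obj-row RHS becomes 5 − (-9/5)·(25/4) = 65/4.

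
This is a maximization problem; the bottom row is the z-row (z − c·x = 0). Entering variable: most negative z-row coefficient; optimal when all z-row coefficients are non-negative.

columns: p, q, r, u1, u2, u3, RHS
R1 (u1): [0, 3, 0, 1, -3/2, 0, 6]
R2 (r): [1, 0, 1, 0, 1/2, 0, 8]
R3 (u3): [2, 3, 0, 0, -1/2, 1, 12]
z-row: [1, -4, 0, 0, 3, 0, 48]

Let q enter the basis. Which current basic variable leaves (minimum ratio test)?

u1

Column q entries and ratios — u1: 6/3 = 2; r: 0 ≤ 0, skip; u3: 12/3 = 4.
Smallest ratio is 2 in the row of u1, so u1 leaves.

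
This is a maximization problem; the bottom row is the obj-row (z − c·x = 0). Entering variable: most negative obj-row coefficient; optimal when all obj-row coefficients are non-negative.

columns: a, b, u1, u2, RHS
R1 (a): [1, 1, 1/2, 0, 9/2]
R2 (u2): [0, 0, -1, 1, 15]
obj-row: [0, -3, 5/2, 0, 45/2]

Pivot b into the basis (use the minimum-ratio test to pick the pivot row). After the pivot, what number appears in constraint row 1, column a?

Ratio test on column b — row 1: (9/2)/1 = 9/2; row 2: entry 0 ≤ 0. Minimum is 9/2 at row 1 (a leaves); pivot element 1.
Divide row 1 by 1; eliminate column b from the other rows.
In the new row 1, the a entry is the old entry divided by the pivot: 1/1 = 1.

1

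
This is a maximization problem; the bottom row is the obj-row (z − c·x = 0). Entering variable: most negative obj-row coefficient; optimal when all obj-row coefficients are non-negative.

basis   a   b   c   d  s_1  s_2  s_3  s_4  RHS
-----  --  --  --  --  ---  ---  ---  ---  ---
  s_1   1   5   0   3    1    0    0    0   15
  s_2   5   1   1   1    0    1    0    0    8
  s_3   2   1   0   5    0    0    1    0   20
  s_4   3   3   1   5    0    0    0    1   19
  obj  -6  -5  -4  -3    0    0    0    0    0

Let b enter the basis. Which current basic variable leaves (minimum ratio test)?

Column b entries and ratios — s_1: 15/5 = 3; s_2: 8/1 = 8; s_3: 20/1 = 20; s_4: 19/3 = 19/3.
Smallest ratio is 3 in the row of s_1, so s_1 leaves.

s_1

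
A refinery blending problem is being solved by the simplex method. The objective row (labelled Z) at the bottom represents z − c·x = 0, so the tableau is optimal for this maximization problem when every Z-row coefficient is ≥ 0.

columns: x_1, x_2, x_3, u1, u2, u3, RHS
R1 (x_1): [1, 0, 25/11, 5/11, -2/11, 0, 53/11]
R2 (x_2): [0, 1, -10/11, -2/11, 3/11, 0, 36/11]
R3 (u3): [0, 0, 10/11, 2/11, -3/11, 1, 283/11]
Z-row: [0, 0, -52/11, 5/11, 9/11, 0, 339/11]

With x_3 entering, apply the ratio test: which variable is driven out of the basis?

x_1

Column x_3 entries and ratios — x_1: (53/11)/(25/11) = 53/25; x_2: -10/11 ≤ 0, skip; u3: (283/11)/(10/11) = 283/10.
Smallest ratio is 53/25 in the row of x_1, so x_1 leaves.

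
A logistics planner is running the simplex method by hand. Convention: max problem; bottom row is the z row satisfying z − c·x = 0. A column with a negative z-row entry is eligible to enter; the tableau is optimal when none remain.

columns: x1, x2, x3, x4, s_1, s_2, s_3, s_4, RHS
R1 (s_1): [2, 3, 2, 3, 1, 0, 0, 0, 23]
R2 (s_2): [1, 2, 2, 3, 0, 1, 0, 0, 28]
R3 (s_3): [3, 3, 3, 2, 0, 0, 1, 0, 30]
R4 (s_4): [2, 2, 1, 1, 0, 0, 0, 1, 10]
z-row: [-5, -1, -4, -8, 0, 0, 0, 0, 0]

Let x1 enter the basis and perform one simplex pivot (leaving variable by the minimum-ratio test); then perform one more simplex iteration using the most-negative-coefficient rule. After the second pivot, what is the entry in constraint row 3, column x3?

5/4

Ratio test on column x1 — row 1: 23/2 = 23/2; row 2: 28/1 = 28; row 3: 30/3 = 10; row 4: 10/2 = 5. Minimum is 5 at row 4 (s_4 leaves); pivot element 2.
Divide row 4 by 2; eliminate column x1 from the other rows.
Second iteration: most negative z-row entry is -11/2 in column x4, so x4 enters.
Ratio test on column x4 — row 1: 13/2 = 13/2; row 2: 23/(5/2) = 46/5; row 3: 15/(1/2) = 30; row 4: 5/(1/2) = 10. Minimum is 13/2 at row 1 (s_1 leaves); pivot element 2.
Divide row 1 by 2; eliminate column x4 from the other rows.
After both pivots, the entry at constraint row 3, column x3 is 5/4.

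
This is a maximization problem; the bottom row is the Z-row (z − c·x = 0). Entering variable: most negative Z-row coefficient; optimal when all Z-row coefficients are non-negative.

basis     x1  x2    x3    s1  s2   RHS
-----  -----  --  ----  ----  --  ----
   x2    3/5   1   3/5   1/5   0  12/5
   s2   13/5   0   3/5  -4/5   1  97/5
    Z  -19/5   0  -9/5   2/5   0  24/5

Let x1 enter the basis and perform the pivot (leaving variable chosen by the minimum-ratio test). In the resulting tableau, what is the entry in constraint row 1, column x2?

5/3

Ratio test on column x1 — row 1: (12/5)/(3/5) = 4; row 2: (97/5)/(13/5) = 97/13. Minimum is 4 at row 1 (x2 leaves); pivot element 3/5.
Divide row 1 by 3/5; eliminate column x1 from the other rows.
In the new row 1, the x2 entry is the old entry divided by the pivot: 1/(3/5) = 5/3.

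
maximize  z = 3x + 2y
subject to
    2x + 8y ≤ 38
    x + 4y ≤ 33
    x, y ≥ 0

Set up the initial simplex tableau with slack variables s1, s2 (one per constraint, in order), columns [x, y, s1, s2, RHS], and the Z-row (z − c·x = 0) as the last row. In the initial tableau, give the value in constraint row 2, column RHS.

The RHS of constraint 2 is b_2 = 33.

33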